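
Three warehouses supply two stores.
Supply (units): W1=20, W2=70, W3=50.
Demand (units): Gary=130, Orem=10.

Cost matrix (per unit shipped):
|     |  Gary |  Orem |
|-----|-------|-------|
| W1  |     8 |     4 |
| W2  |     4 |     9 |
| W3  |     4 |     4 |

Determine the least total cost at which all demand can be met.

600

Optimal allocation:
  W1->Gary: 10 units
  W1->Orem: 10 units
  W2->Gary: 70 units
  W3->Gary: 50 units
Total cost = 600.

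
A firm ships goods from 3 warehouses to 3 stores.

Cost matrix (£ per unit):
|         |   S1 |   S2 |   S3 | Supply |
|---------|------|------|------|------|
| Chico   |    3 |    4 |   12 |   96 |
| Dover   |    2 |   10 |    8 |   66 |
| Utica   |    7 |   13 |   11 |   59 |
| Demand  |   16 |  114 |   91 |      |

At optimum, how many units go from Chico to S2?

The minimum-cost plan:
  Chico→S2: 96 units
  Dover→S1: 16 units
  Dover→S3: 50 units
  Utica→S2: 18 units
  Utica→S3: 41 units
Total cost = £1501.
So Chico→S2 carries 96 units.

96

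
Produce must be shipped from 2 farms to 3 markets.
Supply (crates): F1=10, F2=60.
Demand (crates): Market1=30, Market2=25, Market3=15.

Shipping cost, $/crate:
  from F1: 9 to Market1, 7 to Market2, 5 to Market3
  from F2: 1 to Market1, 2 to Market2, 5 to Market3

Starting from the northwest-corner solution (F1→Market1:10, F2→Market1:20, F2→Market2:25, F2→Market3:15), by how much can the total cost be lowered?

Current plan cost = 10·9 + 20·1 + 25·2 + 15·5 = $235.
Optimal plan:
  F1 to Market3: 10 crates
  F2 to Market1: 30 crates
  F2 to Market2: 25 crates
  F2 to Market3: 5 crates
Optimal cost = $155.
Saving = 235 − 155 = $80.

80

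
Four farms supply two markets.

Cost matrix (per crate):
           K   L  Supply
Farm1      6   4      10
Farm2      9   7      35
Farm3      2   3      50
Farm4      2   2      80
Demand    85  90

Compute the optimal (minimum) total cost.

One minimum-cost allocation:
  Farm1→L: 10 × 4 = 40
  Farm2→L: 35 × 7 = 245
  Farm3→K: 50 × 2 = 100
  Farm4→K: 35 × 2 = 70
  Farm4→L: 45 × 2 = 90
Total = 40 + 245 + 100 + 70 + 90 = 545.

545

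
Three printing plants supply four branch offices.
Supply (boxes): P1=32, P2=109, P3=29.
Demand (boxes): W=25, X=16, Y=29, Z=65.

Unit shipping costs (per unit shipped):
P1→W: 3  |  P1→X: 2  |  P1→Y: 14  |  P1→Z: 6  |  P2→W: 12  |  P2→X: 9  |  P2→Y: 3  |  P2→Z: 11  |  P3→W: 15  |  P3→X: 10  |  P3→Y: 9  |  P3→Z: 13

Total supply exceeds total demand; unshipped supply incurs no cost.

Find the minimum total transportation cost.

972

An optimal shipping plan:
  P1 to W: 25 × 3 = 75
  P1 to X: 7 × 2 = 14
  P2 to X: 9 × 9 = 81
  P2 to Y: 29 × 3 = 87
  P2 to Z: 65 × 11 = 715
Total = 75 + 14 + 81 + 87 + 715 = 972.
(Supply check: P1 ships 32; P2 ships 103; P3 ships 0.)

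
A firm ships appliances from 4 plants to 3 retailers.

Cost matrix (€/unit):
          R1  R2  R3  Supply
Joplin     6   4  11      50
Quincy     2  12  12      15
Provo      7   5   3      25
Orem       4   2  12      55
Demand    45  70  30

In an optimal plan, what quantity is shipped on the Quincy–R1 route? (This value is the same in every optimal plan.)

Solving gives:
  Joplin to R2: 45 × €4 = €180
  Joplin to R3: 5 × €11 = €55
  Quincy to R1: 15 × €2 = €30
  Provo to R3: 25 × €3 = €75
  Orem to R1: 30 × €4 = €120
  Orem to R2: 25 × €2 = €50
Total cost = €510.
So Quincy→R1 carries 15 units.

15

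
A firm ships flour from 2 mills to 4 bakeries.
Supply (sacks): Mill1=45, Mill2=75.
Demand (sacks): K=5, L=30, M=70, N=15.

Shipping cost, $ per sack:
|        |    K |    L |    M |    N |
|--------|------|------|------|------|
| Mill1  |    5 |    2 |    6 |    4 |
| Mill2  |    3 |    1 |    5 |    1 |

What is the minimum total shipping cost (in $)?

455

One minimum-cost allocation:
  Mill1–L: 30 × $2 = $60
  Mill1–M: 15 × $6 = $90
  Mill2–K: 5 × $3 = $15
  Mill2–M: 55 × $5 = $275
  Mill2–N: 15 × $1 = $15
Total = 60 + 90 + 15 + 275 + 15 = $455.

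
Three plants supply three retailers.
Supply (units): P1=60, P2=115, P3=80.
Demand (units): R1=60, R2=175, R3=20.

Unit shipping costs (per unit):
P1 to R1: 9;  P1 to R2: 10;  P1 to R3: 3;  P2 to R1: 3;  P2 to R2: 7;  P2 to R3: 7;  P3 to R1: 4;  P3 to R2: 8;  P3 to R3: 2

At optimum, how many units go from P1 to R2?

40

The minimum-cost plan:
  P1 to R2: 40 × 10 = 400
  P1 to R3: 20 × 3 = 60
  P2 to R1: 60 × 3 = 180
  P2 to R2: 55 × 7 = 385
  P3 to R2: 80 × 8 = 640
Total cost = 1665.
So P1→R2 carries 40 units.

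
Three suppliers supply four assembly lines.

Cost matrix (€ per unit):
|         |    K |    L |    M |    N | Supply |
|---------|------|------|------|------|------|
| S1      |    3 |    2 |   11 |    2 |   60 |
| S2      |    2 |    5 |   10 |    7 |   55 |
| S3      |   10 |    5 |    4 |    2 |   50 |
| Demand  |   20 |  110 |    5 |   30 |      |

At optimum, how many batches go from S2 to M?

0

The minimum-cost plan:
  S1->L: 60 × €2 = €120
  S2->K: 20 × €2 = €40
  S2->L: 35 × €5 = €175
  S3->L: 15 × €5 = €75
  S3->M: 5 × €4 = €20
  S3->N: 30 × €2 = €60
Total cost = €490.
The route S2→M is not used.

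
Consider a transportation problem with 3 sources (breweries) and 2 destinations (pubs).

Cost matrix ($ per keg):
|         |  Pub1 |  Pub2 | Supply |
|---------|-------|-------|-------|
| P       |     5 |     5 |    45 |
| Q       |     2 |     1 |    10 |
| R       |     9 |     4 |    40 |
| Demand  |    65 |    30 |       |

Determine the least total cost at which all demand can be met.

An optimal shipping plan:
  P–Pub1: 45 kegs
  Q–Pub1: 10 kegs
  R–Pub1: 10 kegs
  R–Pub2: 30 kegs
Total cost = $455.
(Supply check: P ships 45; Q ships 10; R ships 40.)

455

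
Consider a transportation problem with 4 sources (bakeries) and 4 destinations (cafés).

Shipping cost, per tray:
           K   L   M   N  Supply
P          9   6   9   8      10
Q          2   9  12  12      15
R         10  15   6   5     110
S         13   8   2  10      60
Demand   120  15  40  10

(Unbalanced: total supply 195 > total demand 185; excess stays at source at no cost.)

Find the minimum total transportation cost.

1315

An optimal shipping plan:
  P to K: 5 × 9 = 45
  P to L: 5 × 6 = 30
  Q to K: 15 × 2 = 30
  R to K: 100 × 10 = 1000
  R to N: 10 × 5 = 50
  S to L: 10 × 8 = 80
  S to M: 40 × 2 = 80
Total = 45 + 30 + 30 + 1000 + 50 + 80 + 80 = 1315.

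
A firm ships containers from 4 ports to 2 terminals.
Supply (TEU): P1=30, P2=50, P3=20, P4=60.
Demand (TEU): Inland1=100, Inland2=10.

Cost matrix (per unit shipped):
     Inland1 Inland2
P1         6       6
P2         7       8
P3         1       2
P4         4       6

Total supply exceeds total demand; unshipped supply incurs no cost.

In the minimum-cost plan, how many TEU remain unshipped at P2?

50

Minimum-cost shipments:
  P1→Inland1: 20 × 6 = 120
  P1→Inland2: 10 × 6 = 60
  P3→Inland1: 20 × 1 = 20
  P4→Inland1: 60 × 4 = 240
Total cost = 440.
P2 ships 0 of its 50, leaving 50.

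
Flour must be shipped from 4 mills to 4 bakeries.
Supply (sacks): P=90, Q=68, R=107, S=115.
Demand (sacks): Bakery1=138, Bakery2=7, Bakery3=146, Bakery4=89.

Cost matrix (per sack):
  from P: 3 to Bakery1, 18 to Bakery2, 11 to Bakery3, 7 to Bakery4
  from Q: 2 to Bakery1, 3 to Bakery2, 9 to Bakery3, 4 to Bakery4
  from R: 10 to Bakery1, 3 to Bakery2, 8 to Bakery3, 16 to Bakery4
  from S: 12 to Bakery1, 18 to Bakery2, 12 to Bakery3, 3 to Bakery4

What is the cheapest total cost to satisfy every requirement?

Optimal allocation:
  P→Bakery1: 90 × 3 = 270
  Q→Bakery1: 48 × 2 = 96
  Q→Bakery2: 7 × 3 = 21
  Q→Bakery3: 13 × 9 = 117
  R→Bakery3: 107 × 8 = 856
  S→Bakery3: 26 × 12 = 312
  S→Bakery4: 89 × 3 = 267
Total = 270 + 96 + 21 + 117 + 856 + 312 + 267 = 1939.

1939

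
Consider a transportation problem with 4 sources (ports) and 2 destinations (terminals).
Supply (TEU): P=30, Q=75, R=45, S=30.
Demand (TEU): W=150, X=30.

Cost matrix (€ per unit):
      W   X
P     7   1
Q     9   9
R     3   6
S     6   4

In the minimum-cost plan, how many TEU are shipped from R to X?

0

Solving gives:
  P->X: 30 × €1 = €30
  Q->W: 75 × €9 = €675
  R->W: 45 × €3 = €135
  S->W: 30 × €6 = €180
Total cost = €1020.
The route R→X is not used.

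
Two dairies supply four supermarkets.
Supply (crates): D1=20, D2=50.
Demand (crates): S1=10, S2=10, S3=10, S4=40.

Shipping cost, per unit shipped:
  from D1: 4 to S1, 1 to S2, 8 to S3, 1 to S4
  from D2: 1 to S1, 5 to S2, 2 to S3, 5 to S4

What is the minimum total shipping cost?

An optimal shipping plan:
  D1->S2: 10 × 1 = 10
  D1->S4: 10 × 1 = 10
  D2->S1: 10 × 1 = 10
  D2->S3: 10 × 2 = 20
  D2->S4: 30 × 5 = 150
Total = 10 + 10 + 10 + 20 + 150 = 200.
(Supply check: D1 ships 20; D2 ships 50.)

200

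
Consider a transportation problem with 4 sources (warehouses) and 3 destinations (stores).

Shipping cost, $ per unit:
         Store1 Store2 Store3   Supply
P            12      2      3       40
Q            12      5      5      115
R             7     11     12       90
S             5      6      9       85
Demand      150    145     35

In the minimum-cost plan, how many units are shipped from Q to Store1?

Optimal shipments:
  P→Store2: 40 × $2 = $80
  Q→Store2: 80 × $5 = $400
  Q→Store3: 35 × $5 = $175
  R→Store1: 90 × $7 = $630
  S→Store1: 60 × $5 = $300
  S→Store2: 25 × $6 = $150
Total cost = $1735.
The route Q→Store1 is not used.

0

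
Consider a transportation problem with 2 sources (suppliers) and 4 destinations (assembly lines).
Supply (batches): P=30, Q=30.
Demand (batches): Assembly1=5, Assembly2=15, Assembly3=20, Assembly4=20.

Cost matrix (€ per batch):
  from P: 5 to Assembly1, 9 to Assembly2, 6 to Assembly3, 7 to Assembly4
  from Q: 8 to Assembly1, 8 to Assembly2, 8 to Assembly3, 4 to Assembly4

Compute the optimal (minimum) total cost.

350

Optimal allocation:
  P→Assembly1: 5 × €5 = €25
  P→Assembly2: 5 × €9 = €45
  P→Assembly3: 20 × €6 = €120
  Q→Assembly2: 10 × €8 = €80
  Q→Assembly4: 20 × €4 = €80
Total = 25 + 45 + 120 + 80 + 80 = €350.
(Supply check: P ships 30; Q ships 30.)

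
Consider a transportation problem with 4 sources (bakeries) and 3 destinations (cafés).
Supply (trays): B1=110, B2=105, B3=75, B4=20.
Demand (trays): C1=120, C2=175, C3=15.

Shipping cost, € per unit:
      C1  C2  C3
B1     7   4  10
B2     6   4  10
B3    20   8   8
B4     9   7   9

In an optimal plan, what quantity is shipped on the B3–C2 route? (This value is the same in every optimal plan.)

60

Optimal shipments:
  B1 to C2: 110 × €4 = €440
  B2 to C1: 105 × €6 = €630
  B3 to C2: 60 × €8 = €480
  B3 to C3: 15 × €8 = €120
  B4 to C1: 15 × €9 = €135
  B4 to C2: 5 × €7 = €35
Total cost = €1840.
So B3→C2 carries 60 trays.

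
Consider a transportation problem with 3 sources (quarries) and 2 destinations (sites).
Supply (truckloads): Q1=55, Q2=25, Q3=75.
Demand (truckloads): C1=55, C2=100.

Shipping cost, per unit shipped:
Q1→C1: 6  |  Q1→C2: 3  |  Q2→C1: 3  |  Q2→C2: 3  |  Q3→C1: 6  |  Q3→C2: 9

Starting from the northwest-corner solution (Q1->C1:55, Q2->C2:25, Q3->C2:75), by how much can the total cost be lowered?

Current plan cost = 55·6 + 25·3 + 75·9 = 1080.
Optimal plan:
  Q1 to C2: 55 truckloads
  Q2 to C2: 25 truckloads
  Q3 to C1: 55 truckloads
  Q3 to C2: 20 truckloads
Optimal cost = 750.
Saving = 1080 − 750 = 330.

330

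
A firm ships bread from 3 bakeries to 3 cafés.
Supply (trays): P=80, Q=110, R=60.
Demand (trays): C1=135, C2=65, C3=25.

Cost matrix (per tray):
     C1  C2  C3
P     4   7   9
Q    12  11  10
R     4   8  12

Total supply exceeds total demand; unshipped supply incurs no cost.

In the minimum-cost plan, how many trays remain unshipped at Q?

Minimum-cost shipments:
  P->C1: 75 × 4 = 300
  P->C2: 5 × 7 = 35
  Q->C2: 60 × 11 = 660
  Q->C3: 25 × 10 = 250
  R->C1: 60 × 4 = 240
Total cost = 1485.
Q ships 85 of its 110, leaving 25.

25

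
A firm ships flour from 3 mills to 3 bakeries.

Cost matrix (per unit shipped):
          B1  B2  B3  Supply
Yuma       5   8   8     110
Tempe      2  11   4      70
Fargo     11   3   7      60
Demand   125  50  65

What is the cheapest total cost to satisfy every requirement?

1020

An optimal shipping plan:
  Yuma to B1: 110 × 5 = 550
  Tempe to B1: 15 × 2 = 30
  Tempe to B3: 55 × 4 = 220
  Fargo to B2: 50 × 3 = 150
  Fargo to B3: 10 × 7 = 70
Total = 550 + 30 + 220 + 150 + 70 = 1020.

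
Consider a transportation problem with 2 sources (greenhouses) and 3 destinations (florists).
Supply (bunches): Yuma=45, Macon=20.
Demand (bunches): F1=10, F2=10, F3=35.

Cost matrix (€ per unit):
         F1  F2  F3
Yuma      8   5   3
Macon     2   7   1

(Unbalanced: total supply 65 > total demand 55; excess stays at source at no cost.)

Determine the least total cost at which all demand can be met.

155

A cheapest plan:
  Yuma to F2: 10 bunches
  Yuma to F3: 25 bunches
  Macon to F1: 10 bunches
  Macon to F3: 10 bunches
Total cost = €155.
(Supply check: Yuma ships 35; Macon ships 20.)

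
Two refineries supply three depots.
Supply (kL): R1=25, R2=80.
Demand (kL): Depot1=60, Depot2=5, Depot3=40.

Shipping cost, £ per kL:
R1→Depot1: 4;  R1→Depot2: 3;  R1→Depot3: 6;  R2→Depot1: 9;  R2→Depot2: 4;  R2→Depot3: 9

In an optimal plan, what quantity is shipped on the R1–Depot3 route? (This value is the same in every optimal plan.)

0

Solving gives:
  R1->Depot1: 25 × £4 = £100
  R2->Depot1: 35 × £9 = £315
  R2->Depot2: 5 × £4 = £20
  R2->Depot3: 40 × £9 = £360
Total cost = £795.
The route R1→Depot3 is not used.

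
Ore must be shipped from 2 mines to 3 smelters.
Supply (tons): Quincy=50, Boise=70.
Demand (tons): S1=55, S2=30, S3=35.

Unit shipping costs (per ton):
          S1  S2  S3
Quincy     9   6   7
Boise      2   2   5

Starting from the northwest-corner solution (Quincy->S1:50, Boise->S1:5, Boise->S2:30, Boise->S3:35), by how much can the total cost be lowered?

Current plan cost = 50·9 + 5·2 + 30·2 + 35·5 = 695.
Optimal plan:
  Quincy to S2: 15 × 6 = 90
  Quincy to S3: 35 × 7 = 245
  Boise to S1: 55 × 2 = 110
  Boise to S2: 15 × 2 = 30
Optimal cost = 475.
Saving = 695 − 475 = 220.

220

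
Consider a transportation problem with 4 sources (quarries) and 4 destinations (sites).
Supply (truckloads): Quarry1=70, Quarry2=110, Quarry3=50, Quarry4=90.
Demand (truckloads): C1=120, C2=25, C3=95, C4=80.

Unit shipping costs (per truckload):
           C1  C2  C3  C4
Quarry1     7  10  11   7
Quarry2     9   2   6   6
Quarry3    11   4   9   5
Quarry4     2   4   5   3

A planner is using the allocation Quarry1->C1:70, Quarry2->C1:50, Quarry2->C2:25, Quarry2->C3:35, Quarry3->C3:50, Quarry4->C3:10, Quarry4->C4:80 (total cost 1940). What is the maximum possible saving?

Current plan cost = 70·7 + 50·9 + 25·2 + 35·6 + 50·9 + 10·5 + 80·3 = 1940.
Optimal plan:
  Quarry1 to C1: 30 × 7 = 210
  Quarry1 to C4: 40 × 7 = 280
  Quarry2 to C2: 15 × 2 = 30
  Quarry2 to C3: 95 × 6 = 570
  Quarry3 to C2: 10 × 4 = 40
  Quarry3 to C4: 40 × 5 = 200
  Quarry4 to C1: 90 × 2 = 180
Optimal cost = 1510.
Saving = 1940 − 1510 = 430.

430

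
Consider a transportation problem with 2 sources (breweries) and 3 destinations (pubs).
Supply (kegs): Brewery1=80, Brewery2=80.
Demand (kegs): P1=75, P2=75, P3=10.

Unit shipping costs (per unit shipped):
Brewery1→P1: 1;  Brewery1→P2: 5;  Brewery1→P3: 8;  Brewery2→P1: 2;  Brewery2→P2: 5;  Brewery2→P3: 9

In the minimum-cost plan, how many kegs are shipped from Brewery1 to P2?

0

Optimal shipments:
  Brewery1–P1: 75 × 1 = 75
  Brewery1–P3: 5 × 8 = 40
  Brewery2–P2: 75 × 5 = 375
  Brewery2–P3: 5 × 9 = 45
Total cost = 535.
The route Brewery1→P2 is not used.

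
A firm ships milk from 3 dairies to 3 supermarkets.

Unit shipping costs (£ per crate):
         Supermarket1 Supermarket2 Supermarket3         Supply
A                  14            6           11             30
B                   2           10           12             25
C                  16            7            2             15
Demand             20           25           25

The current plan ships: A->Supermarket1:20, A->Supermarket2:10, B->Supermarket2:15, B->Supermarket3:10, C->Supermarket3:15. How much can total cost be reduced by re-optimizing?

Current plan cost = 20·14 + 10·6 + 15·10 + 10·12 + 15·2 = £640.
Optimal plan:
  A to Supermarket2: 25 crates
  A to Supermarket3: 5 crates
  B to Supermarket1: 20 crates
  B to Supermarket3: 5 crates
  C to Supermarket3: 15 crates
Optimal cost = £335.
Saving = 640 − 335 = £305.

305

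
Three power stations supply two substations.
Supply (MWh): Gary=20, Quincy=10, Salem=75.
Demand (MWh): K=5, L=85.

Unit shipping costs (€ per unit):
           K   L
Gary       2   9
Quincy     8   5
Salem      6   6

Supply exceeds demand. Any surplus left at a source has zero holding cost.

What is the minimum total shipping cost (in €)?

510

A cheapest plan:
  Gary->K: 5 × €2 = €10
  Quincy->L: 10 × €5 = €50
  Salem->L: 75 × €6 = €450
Total = 10 + 50 + 450 = €510.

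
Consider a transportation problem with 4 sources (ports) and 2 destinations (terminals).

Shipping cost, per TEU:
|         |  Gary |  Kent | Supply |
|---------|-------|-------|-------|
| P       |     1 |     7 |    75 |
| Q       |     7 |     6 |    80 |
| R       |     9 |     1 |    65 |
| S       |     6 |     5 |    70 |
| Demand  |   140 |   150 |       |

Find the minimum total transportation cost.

1035

One minimum-cost allocation:
  P to Gary: 75 × 1 = 75
  Q to Gary: 65 × 7 = 455
  Q to Kent: 15 × 6 = 90
  R to Kent: 65 × 1 = 65
  S to Kent: 70 × 5 = 350
Total = 75 + 455 + 90 + 65 + 350 = 1035.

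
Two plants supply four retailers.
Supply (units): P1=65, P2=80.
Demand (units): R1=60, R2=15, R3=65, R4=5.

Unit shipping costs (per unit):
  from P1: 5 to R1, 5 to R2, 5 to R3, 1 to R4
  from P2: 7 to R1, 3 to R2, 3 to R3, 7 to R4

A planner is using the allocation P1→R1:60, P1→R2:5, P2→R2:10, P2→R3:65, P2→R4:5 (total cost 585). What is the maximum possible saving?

40

Current plan cost = 60·5 + 5·5 + 10·3 + 65·3 + 5·7 = 585.
Optimal plan:
  P1 to R1: 60 × 5 = 300
  P1 to R4: 5 × 1 = 5
  P2 to R2: 15 × 3 = 45
  P2 to R3: 65 × 3 = 195
Optimal cost = 545.
Saving = 585 − 545 = 40.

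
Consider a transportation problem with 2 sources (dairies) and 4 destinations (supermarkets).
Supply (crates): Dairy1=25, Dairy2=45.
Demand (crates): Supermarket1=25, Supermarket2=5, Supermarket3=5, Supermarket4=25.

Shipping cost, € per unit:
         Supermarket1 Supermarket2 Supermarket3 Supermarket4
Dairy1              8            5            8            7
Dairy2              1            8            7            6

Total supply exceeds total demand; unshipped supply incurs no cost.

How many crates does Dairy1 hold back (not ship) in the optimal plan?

10

An optimal plan:
  Dairy1->Supermarket2: 5 × €5 = €25
  Dairy1->Supermarket3: 5 × €8 = €40
  Dairy1->Supermarket4: 5 × €7 = €35
  Dairy2->Supermarket1: 25 × €1 = €25
  Dairy2->Supermarket4: 20 × €6 = €120
Total cost = €245.
Dairy1 ships 15 of its 25, leaving 10.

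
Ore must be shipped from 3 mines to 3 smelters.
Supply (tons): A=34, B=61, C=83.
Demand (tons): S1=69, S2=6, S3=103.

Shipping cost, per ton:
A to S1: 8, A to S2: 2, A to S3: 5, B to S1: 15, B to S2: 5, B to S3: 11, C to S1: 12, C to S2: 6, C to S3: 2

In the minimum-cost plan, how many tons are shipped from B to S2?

Optimal shipments:
  A->S1: 34 × 8 = 272
  B->S1: 35 × 15 = 525
  B->S2: 6 × 5 = 30
  B->S3: 20 × 11 = 220
  C->S3: 83 × 2 = 166
Total cost = 1213.
So B→S2 carries 6 tons.

6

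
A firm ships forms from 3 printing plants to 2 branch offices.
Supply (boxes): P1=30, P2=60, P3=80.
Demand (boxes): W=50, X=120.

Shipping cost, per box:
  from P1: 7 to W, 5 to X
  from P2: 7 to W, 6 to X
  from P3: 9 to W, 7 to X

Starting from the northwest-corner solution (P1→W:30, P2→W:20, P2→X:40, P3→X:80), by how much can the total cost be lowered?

30

Current plan cost = 30·7 + 20·7 + 40·6 + 80·7 = 1150.
Optimal plan:
  P1→X: 30 boxes
  P2→W: 50 boxes
  P2→X: 10 boxes
  P3→X: 80 boxes
Optimal cost = 1120.
Saving = 1150 − 1120 = 30.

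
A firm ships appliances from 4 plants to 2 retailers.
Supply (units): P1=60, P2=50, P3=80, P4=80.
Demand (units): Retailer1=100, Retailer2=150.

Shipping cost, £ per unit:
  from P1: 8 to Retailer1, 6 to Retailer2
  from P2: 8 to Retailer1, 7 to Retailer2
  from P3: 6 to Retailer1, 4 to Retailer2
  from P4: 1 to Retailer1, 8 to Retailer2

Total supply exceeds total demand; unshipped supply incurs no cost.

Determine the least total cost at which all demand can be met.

990

Optimal allocation:
  P1->Retailer2: 60 units
  P2->Retailer1: 20 units
  P2->Retailer2: 10 units
  P3->Retailer2: 80 units
  P4->Retailer1: 80 units
Total cost = £990.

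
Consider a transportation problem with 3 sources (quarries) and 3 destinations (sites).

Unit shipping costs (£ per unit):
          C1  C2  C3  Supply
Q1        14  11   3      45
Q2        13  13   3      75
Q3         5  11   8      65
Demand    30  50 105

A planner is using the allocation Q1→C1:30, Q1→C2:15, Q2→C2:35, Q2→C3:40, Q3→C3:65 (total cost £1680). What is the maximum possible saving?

665

Current plan cost = 30·14 + 15·11 + 35·13 + 40·3 + 65·8 = £1680.
Optimal plan:
  Q1→C2: 15 × £11 = £165
  Q1→C3: 30 × £3 = £90
  Q2→C3: 75 × £3 = £225
  Q3→C1: 30 × £5 = £150
  Q3→C2: 35 × £11 = £385
Optimal cost = £1015.
Saving = 1680 − 1015 = £665.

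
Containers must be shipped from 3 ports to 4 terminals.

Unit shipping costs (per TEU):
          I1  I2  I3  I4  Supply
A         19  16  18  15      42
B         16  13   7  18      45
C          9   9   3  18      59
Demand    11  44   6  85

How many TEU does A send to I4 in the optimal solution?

Optimal shipments:
  A–I4: 42 TEU
  B–I2: 2 TEU
  B–I4: 43 TEU
  C–I1: 11 TEU
  C–I2: 42 TEU
  C–I3: 6 TEU
Total cost = 1925.
So A→I4 carries 42 TEU.

42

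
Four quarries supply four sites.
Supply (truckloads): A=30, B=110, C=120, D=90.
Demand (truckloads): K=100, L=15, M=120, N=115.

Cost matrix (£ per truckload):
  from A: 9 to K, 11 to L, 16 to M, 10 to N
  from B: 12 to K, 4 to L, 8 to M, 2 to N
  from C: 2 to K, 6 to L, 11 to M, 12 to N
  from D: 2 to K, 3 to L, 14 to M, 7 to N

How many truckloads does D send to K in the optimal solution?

75

The minimum-cost plan:
  A->N: 30 × £10 = £300
  B->M: 25 × £8 = £200
  B->N: 85 × £2 = £170
  C->K: 25 × £2 = £50
  C->M: 95 × £11 = £1045
  D->K: 75 × £2 = £150
  D->L: 15 × £3 = £45
Total cost = £1960.
So D→K carries 75 truckloads.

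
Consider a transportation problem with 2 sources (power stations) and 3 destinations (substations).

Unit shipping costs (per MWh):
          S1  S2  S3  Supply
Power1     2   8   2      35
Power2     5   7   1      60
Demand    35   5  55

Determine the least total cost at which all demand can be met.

A cheapest plan:
  Power1–S1: 35 × 2 = 70
  Power2–S2: 5 × 7 = 35
  Power2–S3: 55 × 1 = 55
Total = 70 + 35 + 55 = 160.

160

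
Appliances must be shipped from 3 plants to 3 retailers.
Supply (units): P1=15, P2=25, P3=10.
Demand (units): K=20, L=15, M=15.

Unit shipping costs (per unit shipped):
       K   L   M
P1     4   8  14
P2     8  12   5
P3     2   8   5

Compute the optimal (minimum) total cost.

An optimal shipping plan:
  P1 to L: 15 × 8 = 120
  P2 to K: 10 × 8 = 80
  P2 to M: 15 × 5 = 75
  P3 to K: 10 × 2 = 20
Total = 120 + 80 + 75 + 20 = 295.

295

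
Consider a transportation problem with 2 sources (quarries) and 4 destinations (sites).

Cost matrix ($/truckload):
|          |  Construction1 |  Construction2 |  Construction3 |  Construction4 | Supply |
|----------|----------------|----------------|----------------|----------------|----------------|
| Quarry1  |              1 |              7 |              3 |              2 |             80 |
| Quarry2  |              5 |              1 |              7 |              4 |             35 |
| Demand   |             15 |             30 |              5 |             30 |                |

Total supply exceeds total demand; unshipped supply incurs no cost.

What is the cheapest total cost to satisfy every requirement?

120

One minimum-cost allocation:
  Quarry1–Construction1: 15 × $1 = $15
  Quarry1–Construction3: 5 × $3 = $15
  Quarry1–Construction4: 30 × $2 = $60
  Quarry2–Construction2: 30 × $1 = $30
Total = 15 + 15 + 60 + 30 = $120.
(Supply check: Quarry1 ships 50; Quarry2 ships 30.)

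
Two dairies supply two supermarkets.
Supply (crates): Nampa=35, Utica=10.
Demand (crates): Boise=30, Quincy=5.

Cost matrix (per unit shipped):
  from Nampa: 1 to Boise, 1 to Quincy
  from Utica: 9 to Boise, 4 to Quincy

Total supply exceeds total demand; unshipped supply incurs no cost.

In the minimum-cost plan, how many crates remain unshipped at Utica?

Minimum-cost shipments:
  Nampa–Boise: 30 × 1 = 30
  Nampa–Quincy: 5 × 1 = 5
Total cost = 35.
Utica ships 0 of its 10, leaving 10.

10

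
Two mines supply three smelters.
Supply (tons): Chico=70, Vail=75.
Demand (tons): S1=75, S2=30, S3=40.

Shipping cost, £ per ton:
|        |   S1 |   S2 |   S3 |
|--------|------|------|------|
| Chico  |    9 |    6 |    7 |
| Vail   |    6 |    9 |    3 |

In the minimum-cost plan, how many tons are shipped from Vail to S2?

Solving gives:
  Chico–S1: 40 × £9 = £360
  Chico–S2: 30 × £6 = £180
  Vail–S1: 35 × £6 = £210
  Vail–S3: 40 × £3 = £120
Total cost = £870.
The route Vail→S2 is not used.

0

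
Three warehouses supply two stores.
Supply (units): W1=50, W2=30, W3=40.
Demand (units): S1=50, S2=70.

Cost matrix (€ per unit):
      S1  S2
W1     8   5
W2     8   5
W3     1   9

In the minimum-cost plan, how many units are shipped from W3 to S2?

Optimal shipments:
  W1->S1: 10 × €8 = €80
  W1->S2: 40 × €5 = €200
  W2->S2: 30 × €5 = €150
  W3->S1: 40 × €1 = €40
Total cost = €470.
The route W3→S2 is not used.

0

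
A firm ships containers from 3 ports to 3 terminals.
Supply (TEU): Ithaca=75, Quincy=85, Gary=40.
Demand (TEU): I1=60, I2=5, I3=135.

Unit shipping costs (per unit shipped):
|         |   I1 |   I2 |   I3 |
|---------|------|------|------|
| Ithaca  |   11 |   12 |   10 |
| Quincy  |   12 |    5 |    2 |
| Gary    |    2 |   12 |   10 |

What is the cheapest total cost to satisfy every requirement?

1030

A cheapest plan:
  Ithaca–I1: 20 × 11 = 220
  Ithaca–I2: 5 × 12 = 60
  Ithaca–I3: 50 × 10 = 500
  Quincy–I3: 85 × 2 = 170
  Gary–I1: 40 × 2 = 80
Total = 220 + 60 + 500 + 170 + 80 = 1030.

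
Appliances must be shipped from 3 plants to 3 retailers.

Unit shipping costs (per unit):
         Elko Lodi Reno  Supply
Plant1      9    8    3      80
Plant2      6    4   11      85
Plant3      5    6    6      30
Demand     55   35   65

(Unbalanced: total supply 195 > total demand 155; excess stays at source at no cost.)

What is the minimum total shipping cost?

One minimum-cost allocation:
  Plant1→Reno: 65 × 3 = 195
  Plant2→Elko: 25 × 6 = 150
  Plant2→Lodi: 35 × 4 = 140
  Plant3→Elko: 30 × 5 = 150
Total = 195 + 150 + 140 + 150 = 635.

635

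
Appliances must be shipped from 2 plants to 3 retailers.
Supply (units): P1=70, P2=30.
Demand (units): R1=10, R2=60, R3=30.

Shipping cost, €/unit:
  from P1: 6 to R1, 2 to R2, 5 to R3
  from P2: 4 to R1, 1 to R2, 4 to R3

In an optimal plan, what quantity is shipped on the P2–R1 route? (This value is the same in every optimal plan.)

10

Solving gives:
  P1–R2: 40 units
  P1–R3: 30 units
  P2–R1: 10 units
  P2–R2: 20 units
Total cost = €290.
So P2→R1 carries 10 units.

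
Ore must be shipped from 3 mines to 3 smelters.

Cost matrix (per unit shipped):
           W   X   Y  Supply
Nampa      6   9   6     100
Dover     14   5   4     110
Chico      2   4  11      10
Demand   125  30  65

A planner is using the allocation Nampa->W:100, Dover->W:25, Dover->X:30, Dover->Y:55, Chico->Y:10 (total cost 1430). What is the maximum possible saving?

190

Current plan cost = 100·6 + 25·14 + 30·5 + 55·4 + 10·11 = 1430.
Optimal plan:
  Nampa->W: 100 × 6 = 600
  Dover->W: 15 × 14 = 210
  Dover->X: 30 × 5 = 150
  Dover->Y: 65 × 4 = 260
  Chico->W: 10 × 2 = 20
Optimal cost = 1240.
Saving = 1430 − 1240 = 190.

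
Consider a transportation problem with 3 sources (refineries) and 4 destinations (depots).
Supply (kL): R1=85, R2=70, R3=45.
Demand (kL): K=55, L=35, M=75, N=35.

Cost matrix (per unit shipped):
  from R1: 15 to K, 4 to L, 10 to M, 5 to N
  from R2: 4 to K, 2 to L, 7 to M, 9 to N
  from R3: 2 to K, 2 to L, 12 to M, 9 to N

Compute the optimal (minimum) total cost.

1015

A cheapest plan:
  R1→L: 35 × 4 = 140
  R1→M: 15 × 10 = 150
  R1→N: 35 × 5 = 175
  R2→K: 10 × 4 = 40
  R2→M: 60 × 7 = 420
  R3→K: 45 × 2 = 90
Total = 140 + 150 + 175 + 40 + 420 + 90 = 1015.
(Supply check: R1 ships 85; R2 ships 70; R3 ships 45.)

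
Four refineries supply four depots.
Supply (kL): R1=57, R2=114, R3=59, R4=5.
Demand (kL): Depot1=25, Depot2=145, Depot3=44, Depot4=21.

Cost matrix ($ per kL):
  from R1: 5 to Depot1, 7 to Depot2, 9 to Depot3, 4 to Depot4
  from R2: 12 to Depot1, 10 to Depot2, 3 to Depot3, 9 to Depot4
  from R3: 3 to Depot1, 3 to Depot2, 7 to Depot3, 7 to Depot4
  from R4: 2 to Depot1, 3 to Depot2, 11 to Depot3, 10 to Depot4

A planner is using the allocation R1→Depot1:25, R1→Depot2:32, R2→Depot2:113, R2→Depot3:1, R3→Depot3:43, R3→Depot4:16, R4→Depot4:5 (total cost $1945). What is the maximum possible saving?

635

Current plan cost = 25·5 + 32·7 + 113·10 + 1·3 + 43·7 + 16·7 + 5·10 = $1945.
Optimal plan:
  R1->Depot1: 25 × $5 = $125
  R1->Depot2: 11 × $7 = $77
  R1->Depot4: 21 × $4 = $84
  R2->Depot2: 70 × $10 = $700
  R2->Depot3: 44 × $3 = $132
  R3->Depot2: 59 × $3 = $177
  R4->Depot2: 5 × $3 = $15
Optimal cost = $1310.
Saving = 1945 − 1310 = $635.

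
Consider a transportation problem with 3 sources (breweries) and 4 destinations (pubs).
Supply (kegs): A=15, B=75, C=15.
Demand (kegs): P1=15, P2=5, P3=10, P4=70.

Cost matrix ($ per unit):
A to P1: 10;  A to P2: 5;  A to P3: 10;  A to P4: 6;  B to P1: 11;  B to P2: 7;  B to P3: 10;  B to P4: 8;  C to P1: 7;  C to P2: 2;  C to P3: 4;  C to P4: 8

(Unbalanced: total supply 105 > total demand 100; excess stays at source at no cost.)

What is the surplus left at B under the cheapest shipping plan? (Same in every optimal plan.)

5

Minimum-cost shipments:
  A->P4: 15 kegs
  B->P1: 15 kegs
  B->P4: 55 kegs
  C->P2: 5 kegs
  C->P3: 10 kegs
Total cost = $745.
B ships 70 of its 75, leaving 5.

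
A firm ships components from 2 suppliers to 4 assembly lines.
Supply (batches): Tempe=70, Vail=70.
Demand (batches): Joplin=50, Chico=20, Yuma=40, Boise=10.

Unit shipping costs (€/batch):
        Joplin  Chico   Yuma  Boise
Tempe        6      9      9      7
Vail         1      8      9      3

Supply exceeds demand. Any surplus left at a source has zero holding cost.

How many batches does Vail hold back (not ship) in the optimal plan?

Minimum-cost shipments:
  Tempe→Chico: 10 batches
  Tempe→Yuma: 40 batches
  Vail→Joplin: 50 batches
  Vail→Chico: 10 batches
  Vail→Boise: 10 batches
Total cost = €610.
Vail ships 70 of its 70, leaving 0.

0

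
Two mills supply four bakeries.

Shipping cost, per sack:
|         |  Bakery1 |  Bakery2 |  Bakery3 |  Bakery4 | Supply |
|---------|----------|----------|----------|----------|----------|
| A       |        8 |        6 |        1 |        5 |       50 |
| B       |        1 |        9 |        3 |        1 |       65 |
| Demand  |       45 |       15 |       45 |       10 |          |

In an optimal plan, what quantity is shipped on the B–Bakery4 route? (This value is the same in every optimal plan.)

Solving gives:
  A to Bakery2: 15 × 6 = 90
  A to Bakery3: 35 × 1 = 35
  B to Bakery1: 45 × 1 = 45
  B to Bakery3: 10 × 3 = 30
  B to Bakery4: 10 × 1 = 10
Total cost = 210.
So B→Bakery4 carries 10 sacks.

10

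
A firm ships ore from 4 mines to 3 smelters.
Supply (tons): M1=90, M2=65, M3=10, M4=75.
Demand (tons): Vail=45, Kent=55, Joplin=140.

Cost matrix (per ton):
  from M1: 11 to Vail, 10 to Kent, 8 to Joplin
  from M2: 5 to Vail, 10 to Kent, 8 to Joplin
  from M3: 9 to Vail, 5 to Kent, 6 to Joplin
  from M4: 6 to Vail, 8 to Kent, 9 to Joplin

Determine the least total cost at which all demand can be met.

1785

One minimum-cost allocation:
  M1–Joplin: 90 × 8 = 720
  M2–Vail: 15 × 5 = 75
  M2–Joplin: 50 × 8 = 400
  M3–Kent: 10 × 5 = 50
  M4–Vail: 30 × 6 = 180
  M4–Kent: 45 × 8 = 360
Total = 720 + 75 + 400 + 50 + 180 + 360 = 1785.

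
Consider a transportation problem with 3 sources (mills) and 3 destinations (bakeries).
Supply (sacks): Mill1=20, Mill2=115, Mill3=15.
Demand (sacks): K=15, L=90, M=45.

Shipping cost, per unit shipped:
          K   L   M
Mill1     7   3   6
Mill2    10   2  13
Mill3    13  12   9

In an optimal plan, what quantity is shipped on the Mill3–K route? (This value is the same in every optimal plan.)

0

Solving gives:
  Mill1–M: 20 sacks
  Mill2–K: 15 sacks
  Mill2–L: 90 sacks
  Mill2–M: 10 sacks
  Mill3–M: 15 sacks
Total cost = 715.
The route Mill3→K is not used.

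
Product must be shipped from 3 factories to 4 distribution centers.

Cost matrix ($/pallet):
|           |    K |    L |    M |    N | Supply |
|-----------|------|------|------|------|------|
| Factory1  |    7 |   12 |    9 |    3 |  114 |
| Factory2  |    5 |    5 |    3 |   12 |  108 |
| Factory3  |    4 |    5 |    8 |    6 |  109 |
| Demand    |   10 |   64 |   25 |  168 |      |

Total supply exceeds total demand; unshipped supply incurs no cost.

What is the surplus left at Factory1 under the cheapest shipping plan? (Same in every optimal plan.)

0

Minimum-cost shipments:
  Factory1→N: 114 pallets
  Factory2→L: 64 pallets
  Factory2→M: 25 pallets
  Factory3→K: 10 pallets
  Factory3→N: 54 pallets
Total cost = $1101.
Factory1 ships 114 of its 114, leaving 0.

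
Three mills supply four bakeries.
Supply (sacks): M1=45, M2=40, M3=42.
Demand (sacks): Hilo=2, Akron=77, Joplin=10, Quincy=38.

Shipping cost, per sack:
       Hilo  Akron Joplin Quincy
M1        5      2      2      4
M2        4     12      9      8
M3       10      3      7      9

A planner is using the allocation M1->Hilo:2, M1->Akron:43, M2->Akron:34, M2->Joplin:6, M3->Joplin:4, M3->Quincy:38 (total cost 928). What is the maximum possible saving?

Current plan cost = 2·5 + 43·2 + 34·12 + 6·9 + 4·7 + 38·9 = 928.
Optimal plan:
  M1→Akron: 35 sacks
  M1→Joplin: 10 sacks
  M2→Hilo: 2 sacks
  M2→Quincy: 38 sacks
  M3→Akron: 42 sacks
Optimal cost = 528.
Saving = 928 − 528 = 400.

400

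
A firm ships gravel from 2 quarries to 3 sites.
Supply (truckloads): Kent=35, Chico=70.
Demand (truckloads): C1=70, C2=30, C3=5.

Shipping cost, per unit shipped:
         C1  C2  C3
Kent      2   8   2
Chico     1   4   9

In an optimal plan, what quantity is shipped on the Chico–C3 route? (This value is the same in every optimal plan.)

The minimum-cost plan:
  Kent to C1: 30 × 2 = 60
  Kent to C3: 5 × 2 = 10
  Chico to C1: 40 × 1 = 40
  Chico to C2: 30 × 4 = 120
Total cost = 230.
The route Chico→C3 is not used.

0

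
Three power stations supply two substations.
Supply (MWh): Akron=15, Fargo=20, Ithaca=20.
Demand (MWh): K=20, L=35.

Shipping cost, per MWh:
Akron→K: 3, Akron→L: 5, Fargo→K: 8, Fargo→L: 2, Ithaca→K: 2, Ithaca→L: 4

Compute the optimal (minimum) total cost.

An optimal shipping plan:
  Akron->K: 15 × 3 = 45
  Fargo->L: 20 × 2 = 40
  Ithaca->K: 5 × 2 = 10
  Ithaca->L: 15 × 4 = 60
Total = 45 + 40 + 10 + 60 = 155.
(Supply check: Akron ships 15; Fargo ships 20; Ithaca ships 20.)

155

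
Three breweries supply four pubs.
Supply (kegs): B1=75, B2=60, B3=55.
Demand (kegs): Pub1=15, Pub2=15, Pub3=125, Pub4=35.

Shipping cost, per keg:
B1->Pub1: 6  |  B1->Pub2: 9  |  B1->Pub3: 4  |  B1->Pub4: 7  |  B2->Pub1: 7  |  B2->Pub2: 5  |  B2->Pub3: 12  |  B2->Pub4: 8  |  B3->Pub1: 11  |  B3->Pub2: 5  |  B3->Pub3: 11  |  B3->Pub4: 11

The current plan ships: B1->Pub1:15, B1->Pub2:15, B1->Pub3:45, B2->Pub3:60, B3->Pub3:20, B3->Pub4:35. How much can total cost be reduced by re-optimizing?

420

Current plan cost = 15·6 + 15·9 + 45·4 + 60·12 + 20·11 + 35·11 = 1730.
Optimal plan:
  B1->Pub3: 75 × 4 = 300
  B2->Pub1: 15 × 7 = 105
  B2->Pub2: 10 × 5 = 50
  B2->Pub4: 35 × 8 = 280
  B3->Pub2: 5 × 5 = 25
  B3->Pub3: 50 × 11 = 550
Optimal cost = 1310.
Saving = 1730 − 1310 = 420.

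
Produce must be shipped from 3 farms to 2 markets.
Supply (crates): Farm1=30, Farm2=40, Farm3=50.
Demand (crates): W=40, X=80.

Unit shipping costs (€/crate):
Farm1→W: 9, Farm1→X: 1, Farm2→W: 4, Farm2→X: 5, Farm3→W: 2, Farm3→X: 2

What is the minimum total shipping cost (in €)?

A cheapest plan:
  Farm1->X: 30 × €1 = €30
  Farm2->W: 40 × €4 = €160
  Farm3->X: 50 × €2 = €100
Total = 30 + 160 + 100 = €290.
(Supply check: Farm1 ships 30; Farm2 ships 40; Farm3 ships 50.)

290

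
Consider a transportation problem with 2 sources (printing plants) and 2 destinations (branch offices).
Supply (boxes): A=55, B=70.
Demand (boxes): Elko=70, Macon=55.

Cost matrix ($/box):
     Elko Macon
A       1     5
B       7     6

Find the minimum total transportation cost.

Optimal allocation:
  A->Elko: 55 × $1 = $55
  B->Elko: 15 × $7 = $105
  B->Macon: 55 × $6 = $330
Total = 55 + 105 + 330 = $490.

490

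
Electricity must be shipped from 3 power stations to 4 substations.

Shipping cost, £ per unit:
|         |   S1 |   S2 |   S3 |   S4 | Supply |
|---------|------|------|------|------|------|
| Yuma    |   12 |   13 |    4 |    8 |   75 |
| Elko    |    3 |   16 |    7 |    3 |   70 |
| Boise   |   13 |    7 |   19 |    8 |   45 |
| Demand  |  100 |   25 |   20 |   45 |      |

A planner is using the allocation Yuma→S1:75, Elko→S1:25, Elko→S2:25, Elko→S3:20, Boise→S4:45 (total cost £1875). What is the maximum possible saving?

Current plan cost = 75·12 + 25·3 + 25·16 + 20·7 + 45·8 = £1875.
Optimal plan:
  Yuma–S1: 30 × £12 = £360
  Yuma–S3: 20 × £4 = £80
  Yuma–S4: 25 × £8 = £200
  Elko–S1: 70 × £3 = £210
  Boise–S2: 25 × £7 = £175
  Boise–S4: 20 × £8 = £160
Optimal cost = £1185.
Saving = 1875 − 1185 = £690.

690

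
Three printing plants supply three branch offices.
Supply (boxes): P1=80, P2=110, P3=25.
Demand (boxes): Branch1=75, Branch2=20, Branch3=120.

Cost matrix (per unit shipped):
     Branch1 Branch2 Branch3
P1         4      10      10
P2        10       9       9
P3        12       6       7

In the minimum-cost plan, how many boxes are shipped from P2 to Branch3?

The minimum-cost plan:
  P1–Branch1: 75 boxes
  P1–Branch3: 5 boxes
  P2–Branch3: 110 boxes
  P3–Branch2: 20 boxes
  P3–Branch3: 5 boxes
Total cost = 1495.
So P2→Branch3 carries 110 boxes.

110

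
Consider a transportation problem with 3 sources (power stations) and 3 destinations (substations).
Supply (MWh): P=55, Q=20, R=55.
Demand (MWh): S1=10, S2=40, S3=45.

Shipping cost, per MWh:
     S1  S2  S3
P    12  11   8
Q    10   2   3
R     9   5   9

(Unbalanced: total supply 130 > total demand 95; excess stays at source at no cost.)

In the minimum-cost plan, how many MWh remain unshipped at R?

5

Minimum-cost shipments:
  P->S3: 25 × 8 = 200
  Q->S3: 20 × 3 = 60
  R->S1: 10 × 9 = 90
  R->S2: 40 × 5 = 200
Total cost = 550.
R ships 50 of its 55, leaving 5.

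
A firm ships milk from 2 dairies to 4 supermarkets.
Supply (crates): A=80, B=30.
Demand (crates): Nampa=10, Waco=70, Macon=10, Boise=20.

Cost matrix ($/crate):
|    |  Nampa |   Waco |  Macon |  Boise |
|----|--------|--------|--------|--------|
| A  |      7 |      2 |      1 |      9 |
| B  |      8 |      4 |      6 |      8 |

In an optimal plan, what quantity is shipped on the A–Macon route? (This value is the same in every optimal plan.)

10

The minimum-cost plan:
  A to Waco: 70 × $2 = $140
  A to Macon: 10 × $1 = $10
  B to Nampa: 10 × $8 = $80
  B to Boise: 20 × $8 = $160
Total cost = $390.
So A→Macon carries 10 crates.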